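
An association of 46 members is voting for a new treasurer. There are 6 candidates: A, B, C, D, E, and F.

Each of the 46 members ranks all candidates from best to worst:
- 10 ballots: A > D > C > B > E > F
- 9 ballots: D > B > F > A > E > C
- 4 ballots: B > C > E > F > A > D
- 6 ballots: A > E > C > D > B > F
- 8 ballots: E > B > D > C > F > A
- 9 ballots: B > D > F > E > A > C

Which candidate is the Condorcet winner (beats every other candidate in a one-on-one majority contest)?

D

D vs A: 26–20
D vs B: 25–21
D vs C: 36–10
D vs E: 28–18
D vs F: 42–4
D beats every other candidate.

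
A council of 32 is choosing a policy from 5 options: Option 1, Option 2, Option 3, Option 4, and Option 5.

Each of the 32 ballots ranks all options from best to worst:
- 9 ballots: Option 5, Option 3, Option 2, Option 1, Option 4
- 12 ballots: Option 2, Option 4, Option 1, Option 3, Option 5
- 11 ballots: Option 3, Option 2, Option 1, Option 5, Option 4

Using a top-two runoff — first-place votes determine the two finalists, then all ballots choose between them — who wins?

Round 1 first-place votes: Option 1 0, Option 2 12, Option 3 11, Option 4 0, Option 5 9. Option 2 and Option 3 advance.
Runoff: Option 2 is ranked above Option 3 on 12 ballots, Option 3 above Option 2 on 20.

Option 3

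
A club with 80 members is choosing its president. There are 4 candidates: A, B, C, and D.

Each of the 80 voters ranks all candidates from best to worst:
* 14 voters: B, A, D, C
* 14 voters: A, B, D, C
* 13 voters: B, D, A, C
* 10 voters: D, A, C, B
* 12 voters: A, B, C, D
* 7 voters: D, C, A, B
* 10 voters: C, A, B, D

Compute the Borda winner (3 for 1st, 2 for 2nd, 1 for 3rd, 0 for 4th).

A

A: 14×2 + 14×3 + 13×1 + 10×2 + 12×3 + 7×1 + 10×2 = 166
B: 14×3 + 14×2 + 13×3 + 10×0 + 12×2 + 7×0 + 10×1 = 143
C: 14×0 + 14×0 + 13×0 + 10×1 + 12×1 + 7×2 + 10×3 = 66
D: 14×1 + 14×1 + 13×2 + 10×3 + 12×0 + 7×3 + 10×0 = 105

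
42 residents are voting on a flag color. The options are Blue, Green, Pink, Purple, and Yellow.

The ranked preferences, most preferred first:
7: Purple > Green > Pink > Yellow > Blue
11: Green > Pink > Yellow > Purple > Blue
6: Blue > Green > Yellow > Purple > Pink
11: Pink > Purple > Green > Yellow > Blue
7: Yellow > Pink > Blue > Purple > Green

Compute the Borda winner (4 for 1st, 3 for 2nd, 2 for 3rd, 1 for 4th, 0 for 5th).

Pink

Blue: 7×0 + 11×0 + 6×4 + 11×0 + 7×2 = 38
Green: 7×3 + 11×4 + 6×3 + 11×2 + 7×0 = 105
Pink: 7×2 + 11×3 + 6×0 + 11×4 + 7×3 = 112
Purple: 7×4 + 11×1 + 6×1 + 11×3 + 7×1 = 85
Yellow: 7×1 + 11×2 + 6×2 + 11×1 + 7×4 = 80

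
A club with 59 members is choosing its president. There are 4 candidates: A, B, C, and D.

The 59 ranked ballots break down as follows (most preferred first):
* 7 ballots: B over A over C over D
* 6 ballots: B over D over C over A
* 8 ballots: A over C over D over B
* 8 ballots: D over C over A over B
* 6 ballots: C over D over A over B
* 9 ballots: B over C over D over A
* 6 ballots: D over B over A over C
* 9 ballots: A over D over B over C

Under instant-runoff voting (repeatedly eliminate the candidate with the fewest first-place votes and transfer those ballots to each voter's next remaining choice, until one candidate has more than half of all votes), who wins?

D

Round 1: A 17, B 22, C 6, D 14. C eliminated.
Round 2: A 17, B 22, D 20. A eliminated.
Round 3: B 22, D 37. D has a majority (≥30).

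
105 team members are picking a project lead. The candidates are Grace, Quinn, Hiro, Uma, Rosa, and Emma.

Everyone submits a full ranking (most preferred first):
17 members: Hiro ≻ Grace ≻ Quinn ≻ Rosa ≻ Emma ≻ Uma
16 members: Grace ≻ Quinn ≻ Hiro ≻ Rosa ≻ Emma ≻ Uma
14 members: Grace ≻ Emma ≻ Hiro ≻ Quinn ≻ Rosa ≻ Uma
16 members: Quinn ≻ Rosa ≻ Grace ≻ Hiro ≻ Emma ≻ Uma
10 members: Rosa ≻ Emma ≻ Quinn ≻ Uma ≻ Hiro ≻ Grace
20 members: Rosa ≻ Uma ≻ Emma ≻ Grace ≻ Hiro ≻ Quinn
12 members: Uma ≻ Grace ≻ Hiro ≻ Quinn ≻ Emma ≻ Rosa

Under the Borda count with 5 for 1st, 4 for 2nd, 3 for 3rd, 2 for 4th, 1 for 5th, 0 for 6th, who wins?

Grace: 17×4 + 16×5 + 14×5 + 16×3 + 10×0 + 20×2 + 12×4 = 354
Quinn: 17×3 + 16×4 + 14×2 + 16×5 + 10×3 + 20×0 + 12×2 = 277
Hiro: 17×5 + 16×3 + 14×3 + 16×2 + 10×1 + 20×1 + 12×3 = 273
Uma: 17×0 + 16×0 + 14×0 + 16×0 + 10×2 + 20×4 + 12×5 = 160
Rosa: 17×2 + 16×2 + 14×1 + 16×4 + 10×5 + 20×5 + 12×0 = 294
Emma: 17×1 + 16×1 + 14×4 + 16×1 + 10×4 + 20×3 + 12×1 = 217

Grace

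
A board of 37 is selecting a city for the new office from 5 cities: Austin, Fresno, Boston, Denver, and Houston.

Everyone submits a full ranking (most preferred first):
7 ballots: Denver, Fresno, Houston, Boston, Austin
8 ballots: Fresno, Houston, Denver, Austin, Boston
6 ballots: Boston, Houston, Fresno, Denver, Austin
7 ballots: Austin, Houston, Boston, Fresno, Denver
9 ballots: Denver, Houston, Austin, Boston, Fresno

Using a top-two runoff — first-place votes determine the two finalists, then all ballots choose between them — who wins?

Round 1 first-place votes: Austin 7, Fresno 8, Boston 6, Denver 16, Houston 0. Denver and Fresno advance.
Runoff: Denver is ranked above Fresno on 16 ballots, Fresno above Denver on 21.

Fresno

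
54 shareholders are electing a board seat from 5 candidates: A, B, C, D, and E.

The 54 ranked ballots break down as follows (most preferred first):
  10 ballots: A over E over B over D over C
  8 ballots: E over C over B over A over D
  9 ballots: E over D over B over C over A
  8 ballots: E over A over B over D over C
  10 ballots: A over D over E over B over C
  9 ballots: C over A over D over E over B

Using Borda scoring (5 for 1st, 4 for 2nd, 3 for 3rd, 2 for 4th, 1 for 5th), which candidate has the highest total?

A: 10×5 + 8×2 + 9×1 + 8×4 + 10×5 + 9×4 = 193
B: 10×3 + 8×3 + 9×3 + 8×3 + 10×2 + 9×1 = 134
C: 10×1 + 8×4 + 9×2 + 8×1 + 10×1 + 9×5 = 123
D: 10×2 + 8×1 + 9×4 + 8×2 + 10×4 + 9×3 = 147
E: 10×4 + 8×5 + 9×5 + 8×5 + 10×3 + 9×2 = 213

E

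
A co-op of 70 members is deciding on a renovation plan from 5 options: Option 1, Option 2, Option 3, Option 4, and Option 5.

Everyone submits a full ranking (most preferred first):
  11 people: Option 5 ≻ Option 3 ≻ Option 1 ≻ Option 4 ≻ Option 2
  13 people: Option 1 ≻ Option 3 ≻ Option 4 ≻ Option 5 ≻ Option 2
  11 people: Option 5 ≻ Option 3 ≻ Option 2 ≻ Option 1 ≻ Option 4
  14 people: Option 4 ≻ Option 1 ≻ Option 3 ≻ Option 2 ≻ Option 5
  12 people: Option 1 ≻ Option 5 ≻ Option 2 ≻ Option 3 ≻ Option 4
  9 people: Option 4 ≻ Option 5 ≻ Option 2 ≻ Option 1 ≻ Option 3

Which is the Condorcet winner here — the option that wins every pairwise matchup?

Option 1 vs Option 2: 50–20
Option 1 vs Option 3: 48–22
Option 1 vs Option 4: 47–23
Option 1 vs Option 5: 39–31
Option 1 beats every other option.

Option 1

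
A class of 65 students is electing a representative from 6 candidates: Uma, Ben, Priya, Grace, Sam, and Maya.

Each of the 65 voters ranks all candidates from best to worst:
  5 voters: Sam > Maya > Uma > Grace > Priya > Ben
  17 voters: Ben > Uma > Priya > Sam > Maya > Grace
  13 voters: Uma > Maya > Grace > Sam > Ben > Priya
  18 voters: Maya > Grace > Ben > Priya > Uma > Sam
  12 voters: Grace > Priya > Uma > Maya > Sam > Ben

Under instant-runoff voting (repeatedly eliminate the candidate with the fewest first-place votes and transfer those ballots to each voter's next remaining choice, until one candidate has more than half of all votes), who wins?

Round 1: Uma 13, Ben 17, Priya 0, Grace 12, Sam 5, Maya 18. Priya eliminated.
Round 2: Uma 13, Ben 17, Grace 12, Sam 5, Maya 18. Sam eliminated.
Round 3: Uma 13, Ben 17, Grace 12, Maya 23. Grace eliminated.
Round 4: Uma 25, Ben 17, Maya 23. Ben eliminated.
Round 5: Uma 42, Maya 23. Uma has a majority (≥33).

Uma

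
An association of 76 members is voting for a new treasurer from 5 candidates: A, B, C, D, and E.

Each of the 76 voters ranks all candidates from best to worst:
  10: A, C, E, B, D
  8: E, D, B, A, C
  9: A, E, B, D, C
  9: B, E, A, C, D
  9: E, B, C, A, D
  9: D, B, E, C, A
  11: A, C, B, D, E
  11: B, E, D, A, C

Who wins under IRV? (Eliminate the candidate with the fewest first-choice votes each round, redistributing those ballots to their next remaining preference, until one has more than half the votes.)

B

Round 1: A 30, B 20, C 0, D 9, E 17. C eliminated.
Round 2: A 30, B 20, D 9, E 17. D eliminated.
Round 3: A 30, B 29, E 17. E eliminated.
Round 4: A 30, B 46. B has a majority (≥39).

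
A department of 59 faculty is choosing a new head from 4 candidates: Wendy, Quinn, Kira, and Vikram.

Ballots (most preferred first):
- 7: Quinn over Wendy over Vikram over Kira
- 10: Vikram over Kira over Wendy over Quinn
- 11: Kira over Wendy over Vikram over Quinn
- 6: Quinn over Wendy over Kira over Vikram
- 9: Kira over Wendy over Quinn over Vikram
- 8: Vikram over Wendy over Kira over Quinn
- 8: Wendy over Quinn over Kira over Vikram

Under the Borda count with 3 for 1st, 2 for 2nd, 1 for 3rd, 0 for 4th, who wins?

Wendy: 7×2 + 10×1 + 11×2 + 6×2 + 9×2 + 8×2 + 8×3 = 116
Quinn: 7×3 + 10×0 + 11×0 + 6×3 + 9×1 + 8×0 + 8×2 = 64
Kira: 7×0 + 10×2 + 11×3 + 6×1 + 9×3 + 8×1 + 8×1 = 102
Vikram: 7×1 + 10×3 + 11×1 + 6×0 + 9×0 + 8×3 + 8×0 = 72

Wendy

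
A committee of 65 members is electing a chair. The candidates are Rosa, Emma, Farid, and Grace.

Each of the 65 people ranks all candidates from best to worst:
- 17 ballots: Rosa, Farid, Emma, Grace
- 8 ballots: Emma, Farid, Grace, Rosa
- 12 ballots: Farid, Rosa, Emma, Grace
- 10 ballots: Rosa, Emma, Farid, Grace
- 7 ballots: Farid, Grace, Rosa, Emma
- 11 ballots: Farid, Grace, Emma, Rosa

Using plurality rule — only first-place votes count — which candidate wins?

First-place votes: Rosa 27, Emma 8, Farid 30, Grace 0.

Farid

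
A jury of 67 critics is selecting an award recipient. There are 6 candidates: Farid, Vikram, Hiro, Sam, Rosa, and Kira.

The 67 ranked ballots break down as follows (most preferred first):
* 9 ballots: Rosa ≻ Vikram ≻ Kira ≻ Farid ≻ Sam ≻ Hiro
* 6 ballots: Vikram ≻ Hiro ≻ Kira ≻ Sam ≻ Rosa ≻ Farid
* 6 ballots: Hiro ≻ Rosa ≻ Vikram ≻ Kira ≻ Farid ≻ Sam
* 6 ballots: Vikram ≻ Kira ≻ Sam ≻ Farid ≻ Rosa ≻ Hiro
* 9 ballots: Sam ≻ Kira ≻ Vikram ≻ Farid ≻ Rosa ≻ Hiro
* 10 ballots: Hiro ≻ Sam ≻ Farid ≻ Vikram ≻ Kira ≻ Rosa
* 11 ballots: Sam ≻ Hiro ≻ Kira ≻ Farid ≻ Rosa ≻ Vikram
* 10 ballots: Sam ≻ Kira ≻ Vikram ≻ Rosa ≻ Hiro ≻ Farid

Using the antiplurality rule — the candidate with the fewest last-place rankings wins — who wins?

Kira

Last-place votes: Farid 16, Vikram 11, Hiro 24, Sam 6, Rosa 10, Kira 0.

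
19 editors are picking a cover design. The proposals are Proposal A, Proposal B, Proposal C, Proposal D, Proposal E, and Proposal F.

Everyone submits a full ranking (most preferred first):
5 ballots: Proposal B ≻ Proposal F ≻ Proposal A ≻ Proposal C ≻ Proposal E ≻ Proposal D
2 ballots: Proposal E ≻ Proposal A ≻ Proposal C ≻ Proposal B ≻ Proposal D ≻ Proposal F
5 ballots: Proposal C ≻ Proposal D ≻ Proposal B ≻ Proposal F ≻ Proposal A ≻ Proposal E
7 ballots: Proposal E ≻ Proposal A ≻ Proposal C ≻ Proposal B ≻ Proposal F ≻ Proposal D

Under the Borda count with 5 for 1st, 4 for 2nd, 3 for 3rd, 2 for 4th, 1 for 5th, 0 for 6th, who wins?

Proposal C

Proposal A: 5×3 + 2×4 + 5×1 + 7×4 = 56
Proposal B: 5×5 + 2×2 + 5×3 + 7×2 = 58
Proposal C: 5×2 + 2×3 + 5×5 + 7×3 = 62
Proposal D: 5×0 + 2×1 + 5×4 + 7×0 = 22
Proposal E: 5×1 + 2×5 + 5×0 + 7×5 = 50
Proposal F: 5×4 + 2×0 + 5×2 + 7×1 = 37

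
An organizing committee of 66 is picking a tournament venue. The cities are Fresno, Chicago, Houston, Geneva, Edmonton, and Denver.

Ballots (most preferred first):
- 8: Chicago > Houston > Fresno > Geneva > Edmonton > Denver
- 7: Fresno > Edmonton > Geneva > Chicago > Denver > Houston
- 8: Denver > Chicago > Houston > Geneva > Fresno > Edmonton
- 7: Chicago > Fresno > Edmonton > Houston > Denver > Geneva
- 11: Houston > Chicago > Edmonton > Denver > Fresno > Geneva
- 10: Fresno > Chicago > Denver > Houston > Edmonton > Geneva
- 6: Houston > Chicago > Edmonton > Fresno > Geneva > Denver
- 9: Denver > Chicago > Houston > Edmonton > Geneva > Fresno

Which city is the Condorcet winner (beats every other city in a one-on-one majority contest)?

Chicago

Chicago vs Fresno: 49–17
Chicago vs Houston: 49–17
Chicago vs Geneva: 59–7
Chicago vs Edmonton: 59–7
Chicago vs Denver: 49–17
Chicago beats every other city.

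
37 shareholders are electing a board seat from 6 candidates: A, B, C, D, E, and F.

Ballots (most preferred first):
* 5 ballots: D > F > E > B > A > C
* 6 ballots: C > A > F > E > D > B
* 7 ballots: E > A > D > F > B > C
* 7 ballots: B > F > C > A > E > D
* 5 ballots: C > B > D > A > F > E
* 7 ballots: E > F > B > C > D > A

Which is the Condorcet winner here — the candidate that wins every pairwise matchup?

F

F vs A: 19–18
F vs B: 25–12
F vs C: 26–11
F vs D: 20–17
F vs E: 23–14
F beats every other candidate.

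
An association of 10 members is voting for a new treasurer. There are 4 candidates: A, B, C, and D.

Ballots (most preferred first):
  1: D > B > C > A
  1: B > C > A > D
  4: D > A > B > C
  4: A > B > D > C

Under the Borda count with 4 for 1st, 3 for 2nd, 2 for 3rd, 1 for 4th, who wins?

A

A: 1×1 + 1×2 + 4×3 + 4×4 = 31
B: 1×3 + 1×4 + 4×2 + 4×3 = 27
C: 1×2 + 1×3 + 4×1 + 4×1 = 13
D: 1×4 + 1×1 + 4×4 + 4×2 = 29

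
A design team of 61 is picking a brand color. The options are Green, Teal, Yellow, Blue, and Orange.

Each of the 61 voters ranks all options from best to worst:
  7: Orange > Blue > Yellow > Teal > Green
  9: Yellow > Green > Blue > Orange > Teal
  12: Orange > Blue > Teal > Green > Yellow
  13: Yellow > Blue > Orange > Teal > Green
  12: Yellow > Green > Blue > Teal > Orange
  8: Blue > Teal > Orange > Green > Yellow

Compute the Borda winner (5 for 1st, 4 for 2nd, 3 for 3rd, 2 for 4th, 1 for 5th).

Blue

Green: 7×1 + 9×4 + 12×2 + 13×1 + 12×4 + 8×2 = 144
Teal: 7×2 + 9×1 + 12×3 + 13×2 + 12×2 + 8×4 = 141
Yellow: 7×3 + 9×5 + 12×1 + 13×5 + 12×5 + 8×1 = 211
Blue: 7×4 + 9×3 + 12×4 + 13×4 + 12×3 + 8×5 = 231
Orange: 7×5 + 9×2 + 12×5 + 13×3 + 12×1 + 8×3 = 188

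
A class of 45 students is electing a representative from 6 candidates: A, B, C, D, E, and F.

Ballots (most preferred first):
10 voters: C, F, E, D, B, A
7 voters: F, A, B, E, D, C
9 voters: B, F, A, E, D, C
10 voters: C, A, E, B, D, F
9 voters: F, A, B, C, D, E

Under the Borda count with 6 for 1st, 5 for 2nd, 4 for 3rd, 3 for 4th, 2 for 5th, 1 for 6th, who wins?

F

A: 10×1 + 7×5 + 9×4 + 10×5 + 9×5 = 176
B: 10×2 + 7×4 + 9×6 + 10×3 + 9×4 = 168
C: 10×6 + 7×1 + 9×1 + 10×6 + 9×3 = 163
D: 10×3 + 7×2 + 9×2 + 10×2 + 9×2 = 100
E: 10×4 + 7×3 + 9×3 + 10×4 + 9×1 = 137
F: 10×5 + 7×6 + 9×5 + 10×1 + 9×6 = 201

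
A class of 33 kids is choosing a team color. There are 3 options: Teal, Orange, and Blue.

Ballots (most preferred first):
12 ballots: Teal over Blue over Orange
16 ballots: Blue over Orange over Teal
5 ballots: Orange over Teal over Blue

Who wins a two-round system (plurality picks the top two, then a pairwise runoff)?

Round 1 first-place votes: Teal 12, Orange 5, Blue 16. Blue and Teal advance.
Runoff: Blue is ranked above Teal on 16 ballots, Teal above Blue on 17.

Teal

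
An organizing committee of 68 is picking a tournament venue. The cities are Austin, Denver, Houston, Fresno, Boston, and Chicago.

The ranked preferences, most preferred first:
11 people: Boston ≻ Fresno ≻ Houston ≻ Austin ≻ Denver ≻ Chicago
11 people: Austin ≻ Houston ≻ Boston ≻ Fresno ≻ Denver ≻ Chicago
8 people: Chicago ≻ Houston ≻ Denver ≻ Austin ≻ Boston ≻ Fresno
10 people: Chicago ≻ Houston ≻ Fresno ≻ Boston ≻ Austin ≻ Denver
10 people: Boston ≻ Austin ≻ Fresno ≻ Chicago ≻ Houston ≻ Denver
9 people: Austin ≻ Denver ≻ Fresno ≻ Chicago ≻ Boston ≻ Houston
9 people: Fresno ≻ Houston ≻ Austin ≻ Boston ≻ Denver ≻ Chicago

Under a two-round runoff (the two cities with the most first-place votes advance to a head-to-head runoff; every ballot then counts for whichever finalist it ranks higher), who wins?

Round 1 first-place votes: Austin 20, Denver 0, Houston 0, Fresno 9, Boston 21, Chicago 18. Boston and Austin advance.
Runoff: Boston is ranked above Austin on 31 ballots, Austin above Boston on 37.

Austin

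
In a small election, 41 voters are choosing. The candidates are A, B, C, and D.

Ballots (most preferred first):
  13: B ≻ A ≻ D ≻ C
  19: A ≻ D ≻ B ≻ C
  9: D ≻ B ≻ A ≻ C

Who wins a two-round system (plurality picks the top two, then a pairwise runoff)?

B

Round 1 first-place votes: A 19, B 13, C 0, D 9. A and B advance.
Runoff: A is ranked above B on 19 ballots, B above A on 22.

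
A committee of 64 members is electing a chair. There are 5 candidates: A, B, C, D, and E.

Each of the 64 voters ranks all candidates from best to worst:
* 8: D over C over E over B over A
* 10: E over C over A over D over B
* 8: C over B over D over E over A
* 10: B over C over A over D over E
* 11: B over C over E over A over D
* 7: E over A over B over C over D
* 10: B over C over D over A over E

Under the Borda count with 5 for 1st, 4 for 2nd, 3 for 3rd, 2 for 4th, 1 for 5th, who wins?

C

A: 8×1 + 10×3 + 8×1 + 10×3 + 11×2 + 7×4 + 10×2 = 146
B: 8×2 + 10×1 + 8×4 + 10×5 + 11×5 + 7×3 + 10×5 = 234
C: 8×4 + 10×4 + 8×5 + 10×4 + 11×4 + 7×2 + 10×4 = 250
D: 8×5 + 10×2 + 8×3 + 10×2 + 11×1 + 7×1 + 10×3 = 152
E: 8×3 + 10×5 + 8×2 + 10×1 + 11×3 + 7×5 + 10×1 = 178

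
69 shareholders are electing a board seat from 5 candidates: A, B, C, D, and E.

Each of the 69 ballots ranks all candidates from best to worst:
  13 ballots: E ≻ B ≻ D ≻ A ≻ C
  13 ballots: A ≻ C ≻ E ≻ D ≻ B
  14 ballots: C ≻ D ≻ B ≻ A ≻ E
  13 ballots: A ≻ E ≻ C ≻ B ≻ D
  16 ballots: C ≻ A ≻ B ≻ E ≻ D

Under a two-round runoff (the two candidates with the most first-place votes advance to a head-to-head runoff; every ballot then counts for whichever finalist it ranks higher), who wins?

Round 1 first-place votes: A 26, B 0, C 30, D 0, E 13. C and A advance.
Runoff: C is ranked above A on 30 ballots, A above C on 39.

A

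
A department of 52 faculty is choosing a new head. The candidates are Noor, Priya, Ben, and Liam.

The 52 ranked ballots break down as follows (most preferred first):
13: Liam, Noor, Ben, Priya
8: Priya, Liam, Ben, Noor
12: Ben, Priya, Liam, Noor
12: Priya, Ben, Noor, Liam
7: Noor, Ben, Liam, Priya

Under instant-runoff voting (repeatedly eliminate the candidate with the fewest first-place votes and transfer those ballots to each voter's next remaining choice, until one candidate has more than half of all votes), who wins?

Ben

Round 1: Noor 7, Priya 20, Ben 12, Liam 13. Noor eliminated.
Round 2: Priya 20, Ben 19, Liam 13. Liam eliminated.
Round 3: Priya 20, Ben 32. Ben has a majority (≥27).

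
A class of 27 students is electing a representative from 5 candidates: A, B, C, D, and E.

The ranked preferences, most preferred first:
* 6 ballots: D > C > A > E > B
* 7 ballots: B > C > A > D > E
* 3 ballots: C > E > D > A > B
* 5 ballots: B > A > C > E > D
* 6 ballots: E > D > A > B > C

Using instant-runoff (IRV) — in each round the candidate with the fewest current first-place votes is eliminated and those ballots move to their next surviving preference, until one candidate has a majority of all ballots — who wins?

Round 1: A 0, B 12, C 3, D 6, E 6. A eliminated.
Round 2: B 12, C 3, D 6, E 6. C eliminated.
Round 3: B 12, D 6, E 9. D eliminated.
Round 4: B 12, E 15. E has a majority (≥14).

E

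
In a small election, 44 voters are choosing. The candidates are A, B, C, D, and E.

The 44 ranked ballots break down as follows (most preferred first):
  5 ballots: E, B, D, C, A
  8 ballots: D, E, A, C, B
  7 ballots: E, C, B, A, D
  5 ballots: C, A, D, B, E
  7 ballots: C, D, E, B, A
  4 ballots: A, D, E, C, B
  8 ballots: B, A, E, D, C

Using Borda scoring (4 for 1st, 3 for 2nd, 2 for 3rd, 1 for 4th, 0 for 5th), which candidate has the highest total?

A: 5×0 + 8×2 + 7×1 + 5×3 + 7×0 + 4×4 + 8×3 = 78
B: 5×3 + 8×0 + 7×2 + 5×1 + 7×1 + 4×0 + 8×4 = 73
C: 5×1 + 8×1 + 7×3 + 5×4 + 7×4 + 4×1 + 8×0 = 86
D: 5×2 + 8×4 + 7×0 + 5×2 + 7×3 + 4×3 + 8×1 = 93
E: 5×4 + 8×3 + 7×4 + 5×0 + 7×2 + 4×2 + 8×2 = 110

E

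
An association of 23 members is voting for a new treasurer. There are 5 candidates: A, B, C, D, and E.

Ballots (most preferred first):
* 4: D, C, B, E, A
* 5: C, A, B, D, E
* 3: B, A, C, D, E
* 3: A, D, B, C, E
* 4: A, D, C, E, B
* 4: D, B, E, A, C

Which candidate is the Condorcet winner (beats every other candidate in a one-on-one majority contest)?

A

A vs B: 12–11
A vs C: 14–9
A vs D: 15–8
A vs E: 15–8
A beats every other candidate.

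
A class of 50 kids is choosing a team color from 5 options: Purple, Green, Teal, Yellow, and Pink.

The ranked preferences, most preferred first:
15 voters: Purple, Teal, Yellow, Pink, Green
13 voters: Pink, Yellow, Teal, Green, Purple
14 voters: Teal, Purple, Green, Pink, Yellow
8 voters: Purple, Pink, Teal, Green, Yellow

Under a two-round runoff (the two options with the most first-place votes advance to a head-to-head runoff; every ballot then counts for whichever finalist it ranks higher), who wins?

Round 1 first-place votes: Purple 23, Green 0, Teal 14, Yellow 0, Pink 13. Purple and Teal advance.
Runoff: Purple is ranked above Teal on 23 ballots, Teal above Purple on 27.

Teal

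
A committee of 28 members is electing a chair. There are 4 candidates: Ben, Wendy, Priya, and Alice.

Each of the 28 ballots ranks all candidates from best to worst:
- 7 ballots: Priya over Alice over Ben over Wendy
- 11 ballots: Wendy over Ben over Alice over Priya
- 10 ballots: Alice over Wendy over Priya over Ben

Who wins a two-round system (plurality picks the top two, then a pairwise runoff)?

Alice

Round 1 first-place votes: Ben 0, Wendy 11, Priya 7, Alice 10. Wendy and Alice advance.
Runoff: Wendy is ranked above Alice on 11 ballots, Alice above Wendy on 17.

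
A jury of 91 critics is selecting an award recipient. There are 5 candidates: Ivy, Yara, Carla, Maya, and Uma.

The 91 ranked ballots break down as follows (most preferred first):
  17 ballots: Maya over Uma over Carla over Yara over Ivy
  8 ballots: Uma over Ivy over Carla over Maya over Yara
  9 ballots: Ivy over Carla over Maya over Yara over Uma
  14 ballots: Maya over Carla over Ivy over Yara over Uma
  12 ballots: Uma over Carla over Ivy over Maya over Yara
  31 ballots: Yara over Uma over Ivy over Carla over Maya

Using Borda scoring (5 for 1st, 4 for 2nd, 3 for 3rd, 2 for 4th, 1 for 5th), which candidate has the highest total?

Ivy: 17×1 + 8×4 + 9×5 + 14×3 + 12×3 + 31×3 = 265
Yara: 17×2 + 8×1 + 9×2 + 14×2 + 12×1 + 31×5 = 255
Carla: 17×3 + 8×3 + 9×4 + 14×4 + 12×4 + 31×2 = 277
Maya: 17×5 + 8×2 + 9×3 + 14×5 + 12×2 + 31×1 = 253
Uma: 17×4 + 8×5 + 9×1 + 14×1 + 12×5 + 31×4 = 315

Uma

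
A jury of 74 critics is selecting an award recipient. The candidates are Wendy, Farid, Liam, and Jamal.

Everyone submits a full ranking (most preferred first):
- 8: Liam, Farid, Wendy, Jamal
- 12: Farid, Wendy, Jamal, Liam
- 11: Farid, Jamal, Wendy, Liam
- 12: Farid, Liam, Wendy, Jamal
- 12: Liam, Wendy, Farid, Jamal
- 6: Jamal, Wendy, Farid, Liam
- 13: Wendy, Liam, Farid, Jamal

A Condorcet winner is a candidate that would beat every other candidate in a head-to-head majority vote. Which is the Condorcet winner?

Farid vs Wendy: 43–31
Farid vs Liam: 41–33
Farid vs Jamal: 68–6
Farid beats every other candidate.

Farid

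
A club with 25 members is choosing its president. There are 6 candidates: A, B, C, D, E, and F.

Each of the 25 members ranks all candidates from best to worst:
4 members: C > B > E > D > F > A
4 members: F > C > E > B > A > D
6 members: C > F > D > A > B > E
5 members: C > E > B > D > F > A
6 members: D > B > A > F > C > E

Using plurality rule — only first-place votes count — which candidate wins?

C

First-place votes: A 0, B 0, C 15, D 6, E 0, F 4.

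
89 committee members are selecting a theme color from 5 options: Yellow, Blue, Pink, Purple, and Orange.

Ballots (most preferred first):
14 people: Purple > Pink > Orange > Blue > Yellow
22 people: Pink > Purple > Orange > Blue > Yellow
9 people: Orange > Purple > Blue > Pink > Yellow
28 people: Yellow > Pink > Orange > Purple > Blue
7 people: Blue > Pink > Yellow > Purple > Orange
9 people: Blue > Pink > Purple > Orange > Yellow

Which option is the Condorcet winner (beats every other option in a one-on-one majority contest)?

Pink vs Yellow: 61–28
Pink vs Blue: 64–25
Pink vs Purple: 66–23
Pink vs Orange: 80–9
Pink beats every other option.

Pink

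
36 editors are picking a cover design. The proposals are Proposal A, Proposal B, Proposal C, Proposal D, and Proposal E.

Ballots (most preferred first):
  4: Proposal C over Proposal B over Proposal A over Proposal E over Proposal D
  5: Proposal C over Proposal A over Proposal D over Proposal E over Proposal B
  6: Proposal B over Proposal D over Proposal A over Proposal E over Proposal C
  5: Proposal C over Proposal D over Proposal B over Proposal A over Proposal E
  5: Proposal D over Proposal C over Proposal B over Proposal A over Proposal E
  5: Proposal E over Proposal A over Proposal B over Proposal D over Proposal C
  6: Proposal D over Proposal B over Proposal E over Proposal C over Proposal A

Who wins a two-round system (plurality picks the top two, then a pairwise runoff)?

Proposal D

Round 1 first-place votes: Proposal A 0, Proposal B 6, Proposal C 14, Proposal D 11, Proposal E 5. Proposal C and Proposal D advance.
Runoff: Proposal C is ranked above Proposal D on 14 ballots, Proposal D above Proposal C on 22.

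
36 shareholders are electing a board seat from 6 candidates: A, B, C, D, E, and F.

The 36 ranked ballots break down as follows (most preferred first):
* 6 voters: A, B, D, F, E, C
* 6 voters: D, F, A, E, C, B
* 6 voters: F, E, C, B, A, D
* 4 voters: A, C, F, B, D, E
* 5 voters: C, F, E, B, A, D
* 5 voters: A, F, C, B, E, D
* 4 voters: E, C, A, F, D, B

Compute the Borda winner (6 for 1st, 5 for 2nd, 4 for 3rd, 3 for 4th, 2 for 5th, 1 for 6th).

F

A: 6×6 + 6×4 + 6×2 + 4×6 + 5×2 + 5×6 + 4×4 = 152
B: 6×5 + 6×1 + 6×3 + 4×3 + 5×3 + 5×3 + 4×1 = 100
C: 6×1 + 6×2 + 6×4 + 4×5 + 5×6 + 5×4 + 4×5 = 132
D: 6×4 + 6×6 + 6×1 + 4×2 + 5×1 + 5×1 + 4×2 = 92
E: 6×2 + 6×3 + 6×5 + 4×1 + 5×4 + 5×2 + 4×6 = 118
F: 6×3 + 6×5 + 6×6 + 4×4 + 5×5 + 5×5 + 4×3 = 162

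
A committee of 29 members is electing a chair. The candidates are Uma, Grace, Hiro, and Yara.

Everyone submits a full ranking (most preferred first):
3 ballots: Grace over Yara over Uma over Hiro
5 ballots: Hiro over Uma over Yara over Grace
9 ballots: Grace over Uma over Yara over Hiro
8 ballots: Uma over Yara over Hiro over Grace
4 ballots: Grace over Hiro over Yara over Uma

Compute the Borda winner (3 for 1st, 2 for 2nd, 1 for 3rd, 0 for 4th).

Uma

Uma: 3×1 + 5×2 + 9×2 + 8×3 + 4×0 = 55
Grace: 3×3 + 5×0 + 9×3 + 8×0 + 4×3 = 48
Hiro: 3×0 + 5×3 + 9×0 + 8×1 + 4×2 = 31
Yara: 3×2 + 5×1 + 9×1 + 8×2 + 4×1 = 40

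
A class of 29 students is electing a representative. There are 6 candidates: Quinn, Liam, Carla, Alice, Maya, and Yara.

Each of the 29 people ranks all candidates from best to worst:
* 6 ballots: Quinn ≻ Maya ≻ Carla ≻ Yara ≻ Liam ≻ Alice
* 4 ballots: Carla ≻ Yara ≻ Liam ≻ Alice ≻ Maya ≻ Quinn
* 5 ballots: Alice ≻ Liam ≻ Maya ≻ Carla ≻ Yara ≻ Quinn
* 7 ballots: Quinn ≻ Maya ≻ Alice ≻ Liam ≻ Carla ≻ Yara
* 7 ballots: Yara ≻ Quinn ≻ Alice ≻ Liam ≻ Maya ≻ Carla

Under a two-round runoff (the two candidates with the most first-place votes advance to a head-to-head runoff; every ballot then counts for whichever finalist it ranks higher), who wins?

Round 1 first-place votes: Quinn 13, Liam 0, Carla 4, Alice 5, Maya 0, Yara 7. Quinn and Yara advance.
Runoff: Quinn is ranked above Yara on 13 ballots, Yara above Quinn on 16.

Yara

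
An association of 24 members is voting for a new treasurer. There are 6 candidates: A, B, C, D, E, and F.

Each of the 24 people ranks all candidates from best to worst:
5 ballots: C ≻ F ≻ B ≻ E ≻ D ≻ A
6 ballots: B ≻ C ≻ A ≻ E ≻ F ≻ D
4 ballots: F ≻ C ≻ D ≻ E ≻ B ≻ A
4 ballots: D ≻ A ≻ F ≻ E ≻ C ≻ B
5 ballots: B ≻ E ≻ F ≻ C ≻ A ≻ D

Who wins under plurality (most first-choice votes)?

B

First-place votes: A 0, B 11, C 5, D 4, E 0, F 4.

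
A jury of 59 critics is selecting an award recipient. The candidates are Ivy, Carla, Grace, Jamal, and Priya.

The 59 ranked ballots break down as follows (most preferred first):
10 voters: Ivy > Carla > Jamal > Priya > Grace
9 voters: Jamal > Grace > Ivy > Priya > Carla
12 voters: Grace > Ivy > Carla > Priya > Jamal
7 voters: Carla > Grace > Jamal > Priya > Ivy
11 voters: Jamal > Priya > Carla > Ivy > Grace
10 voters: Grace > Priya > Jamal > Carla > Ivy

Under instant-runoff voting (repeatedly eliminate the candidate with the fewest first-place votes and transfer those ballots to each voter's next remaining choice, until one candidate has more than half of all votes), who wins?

Jamal

Round 1: Ivy 10, Carla 7, Grace 22, Jamal 20, Priya 0. Priya eliminated.
Round 2: Ivy 10, Carla 7, Grace 22, Jamal 20. Carla eliminated.
Round 3: Ivy 10, Grace 29, Jamal 20. Ivy eliminated.
Round 4: Grace 29, Jamal 30. Jamal has a majority (≥30).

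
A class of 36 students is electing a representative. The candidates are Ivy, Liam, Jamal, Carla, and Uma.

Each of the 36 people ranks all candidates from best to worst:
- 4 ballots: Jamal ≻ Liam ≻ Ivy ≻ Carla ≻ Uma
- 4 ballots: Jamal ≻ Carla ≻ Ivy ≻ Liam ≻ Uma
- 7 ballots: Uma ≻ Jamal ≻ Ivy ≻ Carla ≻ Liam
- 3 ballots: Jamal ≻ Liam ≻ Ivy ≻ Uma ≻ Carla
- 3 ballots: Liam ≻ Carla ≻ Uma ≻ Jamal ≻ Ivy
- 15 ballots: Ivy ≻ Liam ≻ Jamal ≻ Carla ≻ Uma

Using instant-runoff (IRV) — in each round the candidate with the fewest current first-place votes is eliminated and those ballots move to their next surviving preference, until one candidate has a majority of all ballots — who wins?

Round 1: Ivy 15, Liam 3, Jamal 11, Carla 0, Uma 7. Carla eliminated.
Round 2: Ivy 15, Liam 3, Jamal 11, Uma 7. Liam eliminated.
Round 3: Ivy 15, Jamal 11, Uma 10. Uma eliminated.
Round 4: Ivy 15, Jamal 21. Jamal has a majority (≥19).

Jamal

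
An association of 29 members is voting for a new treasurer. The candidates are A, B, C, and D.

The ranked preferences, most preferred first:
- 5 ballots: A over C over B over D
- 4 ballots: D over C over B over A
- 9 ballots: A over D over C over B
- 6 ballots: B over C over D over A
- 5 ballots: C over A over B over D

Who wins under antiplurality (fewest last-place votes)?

Last-place votes: A 10, B 9, C 0, D 10.

C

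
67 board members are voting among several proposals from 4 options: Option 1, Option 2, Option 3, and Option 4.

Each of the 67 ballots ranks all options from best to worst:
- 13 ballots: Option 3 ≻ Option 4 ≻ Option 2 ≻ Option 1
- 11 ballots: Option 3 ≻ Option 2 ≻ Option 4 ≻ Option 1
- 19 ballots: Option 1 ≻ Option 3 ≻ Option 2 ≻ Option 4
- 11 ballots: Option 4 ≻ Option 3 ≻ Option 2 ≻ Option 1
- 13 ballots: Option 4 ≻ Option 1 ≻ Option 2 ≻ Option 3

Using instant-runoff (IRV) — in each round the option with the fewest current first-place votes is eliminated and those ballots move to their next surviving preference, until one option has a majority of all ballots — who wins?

Round 1: Option 1 19, Option 2 0, Option 3 24, Option 4 24. Option 2 eliminated.
Round 2: Option 1 19, Option 3 24, Option 4 24. Option 1 eliminated.
Round 3: Option 3 43, Option 4 24. Option 3 has a majority (≥34).

Option 3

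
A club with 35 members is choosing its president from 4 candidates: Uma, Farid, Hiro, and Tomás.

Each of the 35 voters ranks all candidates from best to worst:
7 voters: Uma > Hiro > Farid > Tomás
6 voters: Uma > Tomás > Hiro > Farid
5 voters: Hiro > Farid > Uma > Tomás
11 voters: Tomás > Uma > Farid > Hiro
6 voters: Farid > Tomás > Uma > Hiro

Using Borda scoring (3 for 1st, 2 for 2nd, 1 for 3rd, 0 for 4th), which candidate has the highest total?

Uma

Uma: 7×3 + 6×3 + 5×1 + 11×2 + 6×1 = 72
Farid: 7×1 + 6×0 + 5×2 + 11×1 + 6×3 = 46
Hiro: 7×2 + 6×1 + 5×3 + 11×0 + 6×0 = 35
Tomás: 7×0 + 6×2 + 5×0 + 11×3 + 6×2 = 57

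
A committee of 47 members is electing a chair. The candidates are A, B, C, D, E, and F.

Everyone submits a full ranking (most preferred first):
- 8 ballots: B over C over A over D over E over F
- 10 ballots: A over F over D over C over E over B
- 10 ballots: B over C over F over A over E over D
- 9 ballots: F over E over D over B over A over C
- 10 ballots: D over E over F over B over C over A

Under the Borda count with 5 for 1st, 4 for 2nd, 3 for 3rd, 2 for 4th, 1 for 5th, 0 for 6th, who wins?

A: 8×3 + 10×5 + 10×2 + 9×1 + 10×0 = 103
B: 8×5 + 10×0 + 10×5 + 9×2 + 10×2 = 128
C: 8×4 + 10×2 + 10×4 + 9×0 + 10×1 = 102
D: 8×2 + 10×3 + 10×0 + 9×3 + 10×5 = 123
E: 8×1 + 10×1 + 10×1 + 9×4 + 10×4 = 104
F: 8×0 + 10×4 + 10×3 + 9×5 + 10×3 = 145

F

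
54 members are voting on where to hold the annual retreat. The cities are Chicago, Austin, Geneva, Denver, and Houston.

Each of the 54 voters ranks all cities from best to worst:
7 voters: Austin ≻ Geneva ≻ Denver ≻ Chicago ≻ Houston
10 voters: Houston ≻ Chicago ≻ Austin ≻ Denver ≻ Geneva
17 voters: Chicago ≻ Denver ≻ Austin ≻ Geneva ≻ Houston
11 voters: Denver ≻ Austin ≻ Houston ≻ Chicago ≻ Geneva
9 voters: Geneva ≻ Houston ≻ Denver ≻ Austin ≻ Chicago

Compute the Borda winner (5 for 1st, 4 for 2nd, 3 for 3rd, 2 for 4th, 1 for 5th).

Chicago: 7×2 + 10×4 + 17×5 + 11×2 + 9×1 = 170
Austin: 7×5 + 10×3 + 17×3 + 11×4 + 9×2 = 178
Geneva: 7×4 + 10×1 + 17×2 + 11×1 + 9×5 = 128
Denver: 7×3 + 10×2 + 17×4 + 11×5 + 9×3 = 191
Houston: 7×1 + 10×5 + 17×1 + 11×3 + 9×4 = 143

Denver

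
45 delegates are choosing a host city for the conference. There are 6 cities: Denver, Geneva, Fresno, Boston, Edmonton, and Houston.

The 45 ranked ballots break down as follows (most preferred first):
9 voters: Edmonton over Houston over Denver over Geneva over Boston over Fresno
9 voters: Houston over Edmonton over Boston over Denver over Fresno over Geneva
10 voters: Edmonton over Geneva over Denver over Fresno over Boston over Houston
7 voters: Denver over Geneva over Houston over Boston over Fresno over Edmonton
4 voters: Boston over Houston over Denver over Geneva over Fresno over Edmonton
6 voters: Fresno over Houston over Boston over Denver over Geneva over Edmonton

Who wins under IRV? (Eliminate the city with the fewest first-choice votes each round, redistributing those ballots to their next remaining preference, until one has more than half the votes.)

Round 1: Denver 7, Geneva 0, Fresno 6, Boston 4, Edmonton 19, Houston 9. Geneva eliminated.
Round 2: Denver 7, Fresno 6, Boston 4, Edmonton 19, Houston 9. Boston eliminated.
Round 3: Denver 7, Fresno 6, Edmonton 19, Houston 13. Fresno eliminated.
Round 4: Denver 7, Edmonton 19, Houston 19. Denver eliminated.
Round 5: Edmonton 19, Houston 26. Houston has a majority (≥23).

Houston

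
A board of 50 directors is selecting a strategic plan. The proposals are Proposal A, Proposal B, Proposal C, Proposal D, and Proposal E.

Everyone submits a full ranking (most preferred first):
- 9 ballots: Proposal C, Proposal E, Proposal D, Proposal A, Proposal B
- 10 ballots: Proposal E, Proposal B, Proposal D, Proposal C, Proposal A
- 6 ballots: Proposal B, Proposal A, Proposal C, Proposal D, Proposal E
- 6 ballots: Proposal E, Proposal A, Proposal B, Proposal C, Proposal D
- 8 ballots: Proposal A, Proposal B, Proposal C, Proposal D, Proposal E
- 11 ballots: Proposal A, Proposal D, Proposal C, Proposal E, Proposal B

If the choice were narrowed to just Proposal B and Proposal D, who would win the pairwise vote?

Proposal B

Proposal B is ranked above Proposal D on 30 ballots; Proposal D above Proposal B on 20.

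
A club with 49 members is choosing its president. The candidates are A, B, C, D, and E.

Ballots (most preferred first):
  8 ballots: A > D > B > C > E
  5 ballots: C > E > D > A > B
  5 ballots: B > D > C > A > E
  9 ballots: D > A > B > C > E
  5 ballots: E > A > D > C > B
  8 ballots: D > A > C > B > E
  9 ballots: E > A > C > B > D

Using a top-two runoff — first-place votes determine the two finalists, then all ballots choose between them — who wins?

Round 1 first-place votes: A 8, B 5, C 5, D 17, E 14. D and E advance.
Runoff: D is ranked above E on 30 ballots, E above D on 19.

D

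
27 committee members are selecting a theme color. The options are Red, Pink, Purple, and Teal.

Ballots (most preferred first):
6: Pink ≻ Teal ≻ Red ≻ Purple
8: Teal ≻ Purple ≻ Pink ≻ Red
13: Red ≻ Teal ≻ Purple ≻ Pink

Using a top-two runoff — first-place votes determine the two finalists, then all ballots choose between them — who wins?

Teal

Round 1 first-place votes: Red 13, Pink 6, Purple 0, Teal 8. Red and Teal advance.
Runoff: Red is ranked above Teal on 13 ballots, Teal above Red on 14.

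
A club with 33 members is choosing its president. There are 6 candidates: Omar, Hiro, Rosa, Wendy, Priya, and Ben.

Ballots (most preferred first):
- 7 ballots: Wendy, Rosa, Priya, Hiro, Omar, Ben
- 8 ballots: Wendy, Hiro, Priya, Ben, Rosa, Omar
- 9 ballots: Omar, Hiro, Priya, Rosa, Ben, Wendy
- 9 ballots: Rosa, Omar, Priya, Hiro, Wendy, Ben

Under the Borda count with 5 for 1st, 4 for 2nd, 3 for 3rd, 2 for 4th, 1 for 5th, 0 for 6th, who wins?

Omar: 7×1 + 8×0 + 9×5 + 9×4 = 88
Hiro: 7×2 + 8×4 + 9×4 + 9×2 = 100
Rosa: 7×4 + 8×1 + 9×2 + 9×5 = 99
Wendy: 7×5 + 8×5 + 9×0 + 9×1 = 84
Priya: 7×3 + 8×3 + 9×3 + 9×3 = 99
Ben: 7×0 + 8×2 + 9×1 + 9×0 = 25

Hiro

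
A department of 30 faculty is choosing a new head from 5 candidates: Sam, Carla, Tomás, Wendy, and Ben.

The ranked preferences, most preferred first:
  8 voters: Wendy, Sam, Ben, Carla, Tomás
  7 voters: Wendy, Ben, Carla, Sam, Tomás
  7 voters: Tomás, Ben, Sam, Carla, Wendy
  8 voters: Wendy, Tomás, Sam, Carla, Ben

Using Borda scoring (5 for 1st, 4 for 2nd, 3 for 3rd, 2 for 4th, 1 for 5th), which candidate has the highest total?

Sam: 8×4 + 7×2 + 7×3 + 8×3 = 91
Carla: 8×2 + 7×3 + 7×2 + 8×2 = 67
Tomás: 8×1 + 7×1 + 7×5 + 8×4 = 82
Wendy: 8×5 + 7×5 + 7×1 + 8×5 = 122
Ben: 8×3 + 7×4 + 7×4 + 8×1 = 88

Wendy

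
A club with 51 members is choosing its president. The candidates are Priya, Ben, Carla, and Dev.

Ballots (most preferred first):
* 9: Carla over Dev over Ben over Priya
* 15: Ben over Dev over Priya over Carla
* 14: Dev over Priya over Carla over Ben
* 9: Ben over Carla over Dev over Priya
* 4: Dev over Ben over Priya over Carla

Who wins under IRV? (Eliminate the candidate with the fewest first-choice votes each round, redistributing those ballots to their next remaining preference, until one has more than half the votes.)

Dev

Round 1: Priya 0, Ben 24, Carla 9, Dev 18. Priya eliminated.
Round 2: Ben 24, Carla 9, Dev 18. Carla eliminated.
Round 3: Ben 24, Dev 27. Dev has a majority (≥26).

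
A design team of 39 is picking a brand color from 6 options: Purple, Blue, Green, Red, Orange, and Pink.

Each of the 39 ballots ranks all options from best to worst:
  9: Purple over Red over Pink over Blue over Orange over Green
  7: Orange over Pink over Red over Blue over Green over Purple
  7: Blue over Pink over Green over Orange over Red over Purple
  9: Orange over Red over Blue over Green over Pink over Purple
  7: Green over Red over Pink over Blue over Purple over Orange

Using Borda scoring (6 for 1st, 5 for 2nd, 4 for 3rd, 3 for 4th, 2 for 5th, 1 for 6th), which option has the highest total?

Red

Purple: 9×6 + 7×1 + 7×1 + 9×1 + 7×2 = 91
Blue: 9×3 + 7×3 + 7×6 + 9×4 + 7×3 = 147
Green: 9×1 + 7×2 + 7×4 + 9×3 + 7×6 = 120
Red: 9×5 + 7×4 + 7×2 + 9×5 + 7×5 = 167
Orange: 9×2 + 7×6 + 7×3 + 9×6 + 7×1 = 142
Pink: 9×4 + 7×5 + 7×5 + 9×2 + 7×4 = 152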